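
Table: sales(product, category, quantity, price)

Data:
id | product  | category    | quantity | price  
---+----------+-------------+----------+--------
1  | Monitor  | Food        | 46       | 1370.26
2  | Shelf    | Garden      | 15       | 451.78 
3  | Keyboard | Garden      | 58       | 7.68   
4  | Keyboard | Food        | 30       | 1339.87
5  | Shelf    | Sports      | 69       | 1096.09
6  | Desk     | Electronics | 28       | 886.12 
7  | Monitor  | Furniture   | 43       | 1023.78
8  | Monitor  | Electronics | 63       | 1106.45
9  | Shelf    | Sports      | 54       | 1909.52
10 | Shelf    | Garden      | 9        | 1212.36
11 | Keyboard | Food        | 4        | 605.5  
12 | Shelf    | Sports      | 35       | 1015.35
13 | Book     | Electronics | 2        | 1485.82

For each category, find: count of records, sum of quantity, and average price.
SELECT category,
       COUNT(*) as cnt,
       SUM(quantity) as total_quantity,
       AVG(price) as avg_price
FROM sales
GROUP BY category

Result:
  Electronics: 3 records, 93 total quantity, 1159.46 avg price
  Food: 3 records, 80 total quantity, 1105.21 avg price
  Furniture: 1 records, 43 total quantity, 1023.78 avg price
  Garden: 3 records, 82 total quantity, 557.27 avg price
  Sports: 3 records, 158 total quantity, 1340.32 avg price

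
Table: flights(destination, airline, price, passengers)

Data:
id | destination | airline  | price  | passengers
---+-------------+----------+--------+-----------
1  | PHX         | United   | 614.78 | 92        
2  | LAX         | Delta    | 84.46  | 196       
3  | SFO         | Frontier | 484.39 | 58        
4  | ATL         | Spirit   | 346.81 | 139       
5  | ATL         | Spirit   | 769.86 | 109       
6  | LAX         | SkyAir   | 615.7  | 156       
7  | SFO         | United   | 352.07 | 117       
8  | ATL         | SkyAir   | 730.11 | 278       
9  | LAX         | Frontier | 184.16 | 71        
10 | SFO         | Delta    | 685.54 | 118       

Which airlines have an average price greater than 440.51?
SELECT airline, AVG(price)
FROM flights
GROUP BY airline
HAVING AVG(price) > 440.51

Result:
  SkyAir: avg=672.91
  Spirit: avg=558.34
  United: avg=483.43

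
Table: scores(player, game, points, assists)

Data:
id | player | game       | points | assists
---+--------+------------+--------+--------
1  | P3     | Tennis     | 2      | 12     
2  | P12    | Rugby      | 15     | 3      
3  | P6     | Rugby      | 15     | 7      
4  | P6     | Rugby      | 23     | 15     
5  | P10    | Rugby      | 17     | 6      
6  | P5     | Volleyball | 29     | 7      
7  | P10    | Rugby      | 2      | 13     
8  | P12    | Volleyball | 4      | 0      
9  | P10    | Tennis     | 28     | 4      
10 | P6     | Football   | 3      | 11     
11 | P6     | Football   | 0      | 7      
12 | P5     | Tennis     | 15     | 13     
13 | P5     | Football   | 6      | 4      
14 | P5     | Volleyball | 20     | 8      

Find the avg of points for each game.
SELECT game, AVG(points) as result
FROM scores
GROUP BY game

Result:
  Football: 3.00
  Rugby: 14.40
  Tennis: 15.00
  Volleyball: 17.67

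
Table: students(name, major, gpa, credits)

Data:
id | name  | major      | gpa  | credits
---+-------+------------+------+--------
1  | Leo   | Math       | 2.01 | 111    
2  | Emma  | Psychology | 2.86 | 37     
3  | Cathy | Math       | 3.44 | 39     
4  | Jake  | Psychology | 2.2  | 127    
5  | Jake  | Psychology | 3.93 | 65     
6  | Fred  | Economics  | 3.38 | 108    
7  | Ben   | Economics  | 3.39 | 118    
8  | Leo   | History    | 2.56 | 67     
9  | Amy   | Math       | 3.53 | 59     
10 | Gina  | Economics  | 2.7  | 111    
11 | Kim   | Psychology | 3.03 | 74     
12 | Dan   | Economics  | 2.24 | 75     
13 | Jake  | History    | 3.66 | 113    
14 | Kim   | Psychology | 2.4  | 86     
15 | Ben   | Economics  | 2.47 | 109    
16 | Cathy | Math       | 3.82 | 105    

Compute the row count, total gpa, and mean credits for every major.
SELECT major,
       COUNT(*) as cnt,
       SUM(gpa) as total_gpa,
       AVG(credits) as avg_credits
FROM students
GROUP BY major

Result:
  Economics: 5 records, 14.18 total gpa, 104.20 avg credits
  History: 2 records, 6.22 total gpa, 90.00 avg credits
  Math: 4 records, 12.80 total gpa, 78.50 avg credits
  Psychology: 5 records, 14.42 total gpa, 77.80 avg credits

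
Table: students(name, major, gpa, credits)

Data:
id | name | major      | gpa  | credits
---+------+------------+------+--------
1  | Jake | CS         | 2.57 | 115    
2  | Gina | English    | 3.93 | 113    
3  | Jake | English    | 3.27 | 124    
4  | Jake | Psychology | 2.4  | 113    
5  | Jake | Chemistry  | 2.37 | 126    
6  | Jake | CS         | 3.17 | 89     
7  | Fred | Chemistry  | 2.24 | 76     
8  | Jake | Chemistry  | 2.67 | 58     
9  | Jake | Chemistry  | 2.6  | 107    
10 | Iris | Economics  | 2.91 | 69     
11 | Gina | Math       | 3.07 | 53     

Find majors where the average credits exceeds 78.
SELECT major, AVG(credits)
FROM students
GROUP BY major
HAVING AVG(credits) > 78

Result:
  CS: avg=102.00
  Chemistry: avg=91.75
  English: avg=118.50
  Psychology: avg=113.00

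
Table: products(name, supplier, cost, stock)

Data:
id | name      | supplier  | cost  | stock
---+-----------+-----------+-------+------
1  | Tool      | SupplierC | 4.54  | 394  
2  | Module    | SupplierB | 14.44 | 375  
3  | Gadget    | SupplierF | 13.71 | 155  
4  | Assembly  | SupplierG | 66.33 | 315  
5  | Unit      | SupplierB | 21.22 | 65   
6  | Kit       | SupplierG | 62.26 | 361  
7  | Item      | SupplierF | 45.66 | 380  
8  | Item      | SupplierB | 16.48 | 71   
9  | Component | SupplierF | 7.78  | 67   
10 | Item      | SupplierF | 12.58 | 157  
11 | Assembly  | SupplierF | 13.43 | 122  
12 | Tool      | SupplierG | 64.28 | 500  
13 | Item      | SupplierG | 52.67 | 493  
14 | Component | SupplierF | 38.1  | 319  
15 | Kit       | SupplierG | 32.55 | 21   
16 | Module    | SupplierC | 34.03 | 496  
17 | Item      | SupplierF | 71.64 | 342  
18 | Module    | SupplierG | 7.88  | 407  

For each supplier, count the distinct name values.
SELECT supplier, COUNT(DISTINCT name)
FROM products
GROUP BY supplier

Result:
  SupplierB: 3 distinct
  SupplierC: 2 distinct
  SupplierF: 4 distinct
  SupplierG: 5 distinct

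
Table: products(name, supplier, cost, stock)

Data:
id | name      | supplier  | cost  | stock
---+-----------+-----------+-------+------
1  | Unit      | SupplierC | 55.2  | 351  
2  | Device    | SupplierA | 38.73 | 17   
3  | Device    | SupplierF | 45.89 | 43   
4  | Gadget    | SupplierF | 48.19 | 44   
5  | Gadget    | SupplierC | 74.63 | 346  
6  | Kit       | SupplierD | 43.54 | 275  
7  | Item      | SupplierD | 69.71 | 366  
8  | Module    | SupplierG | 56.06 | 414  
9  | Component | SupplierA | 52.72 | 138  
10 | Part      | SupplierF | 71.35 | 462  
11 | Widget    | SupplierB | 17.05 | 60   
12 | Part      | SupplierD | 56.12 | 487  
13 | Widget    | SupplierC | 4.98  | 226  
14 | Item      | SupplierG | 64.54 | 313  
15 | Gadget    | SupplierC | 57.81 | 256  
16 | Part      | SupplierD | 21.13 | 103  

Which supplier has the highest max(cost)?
SELECT supplier, MAX(cost) as val
FROM products
GROUP BY supplier
ORDER BY val DESC
LIMIT 1

Result: SupplierC with max(cost) = 74.63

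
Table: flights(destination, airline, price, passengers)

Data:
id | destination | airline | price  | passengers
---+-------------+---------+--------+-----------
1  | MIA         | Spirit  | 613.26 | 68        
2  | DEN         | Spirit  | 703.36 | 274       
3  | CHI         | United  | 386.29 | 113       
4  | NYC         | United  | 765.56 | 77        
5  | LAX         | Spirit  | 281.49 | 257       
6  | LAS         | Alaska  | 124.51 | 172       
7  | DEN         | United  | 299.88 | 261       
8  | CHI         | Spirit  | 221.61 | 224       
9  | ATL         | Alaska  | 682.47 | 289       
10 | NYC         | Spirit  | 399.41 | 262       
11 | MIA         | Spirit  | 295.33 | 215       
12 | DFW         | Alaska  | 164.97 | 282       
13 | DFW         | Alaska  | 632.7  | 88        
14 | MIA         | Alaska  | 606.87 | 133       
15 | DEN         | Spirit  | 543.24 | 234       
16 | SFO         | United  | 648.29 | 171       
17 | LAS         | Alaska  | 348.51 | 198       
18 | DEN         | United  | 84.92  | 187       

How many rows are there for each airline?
SELECT airline, COUNT(*) as count
FROM flights
GROUP BY airline

Result:
  Alaska: 6
  Spirit: 7
  United: 5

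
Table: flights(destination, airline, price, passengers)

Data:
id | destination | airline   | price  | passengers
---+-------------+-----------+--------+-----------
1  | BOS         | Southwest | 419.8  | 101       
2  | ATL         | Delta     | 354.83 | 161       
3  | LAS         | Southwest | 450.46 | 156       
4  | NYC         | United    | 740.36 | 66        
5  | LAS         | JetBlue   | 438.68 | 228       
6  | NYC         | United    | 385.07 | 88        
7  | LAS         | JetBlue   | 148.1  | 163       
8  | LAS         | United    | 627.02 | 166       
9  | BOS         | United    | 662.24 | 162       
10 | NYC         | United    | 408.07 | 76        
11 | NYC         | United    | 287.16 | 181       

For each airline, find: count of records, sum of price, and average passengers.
SELECT airline,
       COUNT(*) as cnt,
       SUM(price) as total_price,
       AVG(passengers) as avg_passengers
FROM flights
GROUP BY airline

Result:
  Delta: 1 records, 354.83 total price, 161.00 avg passengers
  JetBlue: 2 records, 586.78 total price, 195.50 avg passengers
  Southwest: 2 records, 870.26 total price, 128.50 avg passengers
  United: 6 records, 3109.92 total price, 123.17 avg passengers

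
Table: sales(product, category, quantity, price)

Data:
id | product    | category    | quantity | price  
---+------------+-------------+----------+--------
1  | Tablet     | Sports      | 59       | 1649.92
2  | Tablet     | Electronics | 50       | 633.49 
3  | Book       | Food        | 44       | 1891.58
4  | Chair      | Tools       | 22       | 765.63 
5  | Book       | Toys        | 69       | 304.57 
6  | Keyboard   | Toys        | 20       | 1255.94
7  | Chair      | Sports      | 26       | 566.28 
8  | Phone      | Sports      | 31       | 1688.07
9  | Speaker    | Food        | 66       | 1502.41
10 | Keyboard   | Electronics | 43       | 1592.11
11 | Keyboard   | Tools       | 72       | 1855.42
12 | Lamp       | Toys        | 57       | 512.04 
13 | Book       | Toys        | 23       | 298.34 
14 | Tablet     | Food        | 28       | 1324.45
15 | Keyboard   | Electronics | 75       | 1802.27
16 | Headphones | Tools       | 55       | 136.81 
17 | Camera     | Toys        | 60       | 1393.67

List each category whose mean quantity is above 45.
SELECT category, AVG(quantity)
FROM sales
GROUP BY category
HAVING AVG(quantity) > 45

Result:
  Electronics: avg=56.00
  Food: avg=46.00
  Tools: avg=49.67
  Toys: avg=45.80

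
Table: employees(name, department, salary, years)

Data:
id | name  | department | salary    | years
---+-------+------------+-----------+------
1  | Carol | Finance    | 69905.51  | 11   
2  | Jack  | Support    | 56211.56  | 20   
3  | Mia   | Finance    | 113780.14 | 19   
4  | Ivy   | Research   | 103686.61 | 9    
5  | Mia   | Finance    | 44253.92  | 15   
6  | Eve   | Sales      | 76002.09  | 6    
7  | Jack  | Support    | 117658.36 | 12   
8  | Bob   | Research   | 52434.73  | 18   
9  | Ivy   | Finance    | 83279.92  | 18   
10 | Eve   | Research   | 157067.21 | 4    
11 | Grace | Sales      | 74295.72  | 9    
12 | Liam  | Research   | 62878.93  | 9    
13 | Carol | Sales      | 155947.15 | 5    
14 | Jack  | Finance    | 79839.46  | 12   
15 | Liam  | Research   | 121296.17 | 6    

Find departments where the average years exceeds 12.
SELECT department, AVG(years)
FROM employees
GROUP BY department
HAVING AVG(years) > 12

Result:
  Finance: avg=15.00
  Support: avg=16.00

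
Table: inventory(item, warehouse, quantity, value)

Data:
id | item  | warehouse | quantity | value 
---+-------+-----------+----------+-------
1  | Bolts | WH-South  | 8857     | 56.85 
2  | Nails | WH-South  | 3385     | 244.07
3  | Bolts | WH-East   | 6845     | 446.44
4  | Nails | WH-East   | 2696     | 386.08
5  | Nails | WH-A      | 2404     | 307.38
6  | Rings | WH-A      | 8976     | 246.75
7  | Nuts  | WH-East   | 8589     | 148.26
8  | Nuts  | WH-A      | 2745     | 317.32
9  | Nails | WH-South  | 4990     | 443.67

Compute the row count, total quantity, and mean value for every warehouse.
SELECT warehouse,
       COUNT(*) as cnt,
       SUM(quantity) as total_quantity,
       AVG(value) as avg_value
FROM inventory
GROUP BY warehouse

Result:
  WH-A: 3 records, 14125 total quantity, 290.48 avg value
  WH-East: 3 records, 18130 total quantity, 326.93 avg value
  WH-South: 3 records, 17232 total quantity, 248.20 avg value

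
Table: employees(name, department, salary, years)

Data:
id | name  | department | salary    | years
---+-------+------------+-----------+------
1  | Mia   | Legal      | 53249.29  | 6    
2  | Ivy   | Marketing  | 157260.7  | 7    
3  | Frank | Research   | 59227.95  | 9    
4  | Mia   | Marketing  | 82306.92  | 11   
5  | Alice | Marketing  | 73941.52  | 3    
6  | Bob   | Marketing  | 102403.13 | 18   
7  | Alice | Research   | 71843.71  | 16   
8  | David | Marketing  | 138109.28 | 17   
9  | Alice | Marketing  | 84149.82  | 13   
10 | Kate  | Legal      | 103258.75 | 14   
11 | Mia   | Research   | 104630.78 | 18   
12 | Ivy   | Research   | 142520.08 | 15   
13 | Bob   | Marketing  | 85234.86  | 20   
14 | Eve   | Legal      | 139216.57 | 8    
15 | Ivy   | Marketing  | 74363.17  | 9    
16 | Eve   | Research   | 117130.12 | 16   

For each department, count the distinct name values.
SELECT department, COUNT(DISTINCT name)
FROM employees
GROUP BY department

Result:
  Legal: 3 distinct
  Marketing: 5 distinct
  Research: 5 distinct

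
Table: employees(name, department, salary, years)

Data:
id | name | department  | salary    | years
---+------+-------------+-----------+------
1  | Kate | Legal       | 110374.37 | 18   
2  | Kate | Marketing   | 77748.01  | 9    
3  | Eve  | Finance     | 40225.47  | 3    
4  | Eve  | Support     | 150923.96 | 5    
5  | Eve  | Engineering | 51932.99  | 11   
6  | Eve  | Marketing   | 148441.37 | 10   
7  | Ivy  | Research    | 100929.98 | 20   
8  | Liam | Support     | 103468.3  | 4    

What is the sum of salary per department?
SELECT department, SUM(salary) as result
FROM employees
GROUP BY department

Result:
  Engineering: 51932.99
  Finance: 40225.47
  Legal: 110374.37
  Marketing: 226189.38
  Research: 100929.98
  Support: 254392.26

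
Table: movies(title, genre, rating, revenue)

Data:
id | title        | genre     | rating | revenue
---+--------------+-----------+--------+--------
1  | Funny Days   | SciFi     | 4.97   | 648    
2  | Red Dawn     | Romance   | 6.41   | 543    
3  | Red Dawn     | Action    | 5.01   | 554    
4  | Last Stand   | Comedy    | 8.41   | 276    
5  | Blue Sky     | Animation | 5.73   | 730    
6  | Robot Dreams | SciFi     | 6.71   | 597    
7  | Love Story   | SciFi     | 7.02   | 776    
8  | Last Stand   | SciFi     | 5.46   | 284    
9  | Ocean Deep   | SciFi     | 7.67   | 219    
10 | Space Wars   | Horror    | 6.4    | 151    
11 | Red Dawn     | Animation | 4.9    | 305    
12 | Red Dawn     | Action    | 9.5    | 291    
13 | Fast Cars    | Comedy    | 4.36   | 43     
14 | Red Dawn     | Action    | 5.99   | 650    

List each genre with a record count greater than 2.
SELECT genre, COUNT(*) as cnt
FROM movies
GROUP BY genre
HAVING COUNT(*) > 2

Result:
  Action: 3
  SciFi: 5

Note: HAVING filters groups after aggregation, WHERE filters rows before.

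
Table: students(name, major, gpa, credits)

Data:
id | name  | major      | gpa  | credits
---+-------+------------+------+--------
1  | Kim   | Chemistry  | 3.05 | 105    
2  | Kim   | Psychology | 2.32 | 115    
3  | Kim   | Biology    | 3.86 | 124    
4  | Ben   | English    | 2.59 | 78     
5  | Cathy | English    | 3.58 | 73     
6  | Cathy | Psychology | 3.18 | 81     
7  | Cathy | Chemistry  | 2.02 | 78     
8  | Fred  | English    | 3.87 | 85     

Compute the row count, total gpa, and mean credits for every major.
SELECT major,
       COUNT(*) as cnt,
       SUM(gpa) as total_gpa,
       AVG(credits) as avg_credits
FROM students
GROUP BY major

Result:
  Biology: 1 records, 3.86 total gpa, 124.00 avg credits
  Chemistry: 2 records, 5.07 total gpa, 91.50 avg credits
  English: 3 records, 10.04 total gpa, 78.67 avg credits
  Psychology: 2 records, 5.50 total gpa, 98.00 avg credits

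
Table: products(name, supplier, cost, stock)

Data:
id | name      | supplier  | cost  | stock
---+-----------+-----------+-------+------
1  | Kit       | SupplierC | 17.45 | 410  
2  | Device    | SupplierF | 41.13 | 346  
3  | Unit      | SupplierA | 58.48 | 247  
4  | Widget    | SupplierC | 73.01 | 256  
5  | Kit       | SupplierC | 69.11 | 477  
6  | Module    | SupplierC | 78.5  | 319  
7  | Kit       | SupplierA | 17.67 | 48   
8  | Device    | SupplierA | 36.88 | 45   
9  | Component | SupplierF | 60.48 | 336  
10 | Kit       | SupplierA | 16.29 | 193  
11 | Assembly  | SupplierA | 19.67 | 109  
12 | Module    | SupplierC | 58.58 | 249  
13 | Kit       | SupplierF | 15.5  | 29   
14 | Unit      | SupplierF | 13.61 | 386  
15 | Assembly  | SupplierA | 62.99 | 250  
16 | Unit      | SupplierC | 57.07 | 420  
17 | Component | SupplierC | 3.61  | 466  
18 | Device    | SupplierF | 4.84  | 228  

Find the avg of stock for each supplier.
SELECT supplier, AVG(stock) as result
FROM products
GROUP BY supplier

Result:
  SupplierA: 148.67
  SupplierC: 371.00
  SupplierF: 265.00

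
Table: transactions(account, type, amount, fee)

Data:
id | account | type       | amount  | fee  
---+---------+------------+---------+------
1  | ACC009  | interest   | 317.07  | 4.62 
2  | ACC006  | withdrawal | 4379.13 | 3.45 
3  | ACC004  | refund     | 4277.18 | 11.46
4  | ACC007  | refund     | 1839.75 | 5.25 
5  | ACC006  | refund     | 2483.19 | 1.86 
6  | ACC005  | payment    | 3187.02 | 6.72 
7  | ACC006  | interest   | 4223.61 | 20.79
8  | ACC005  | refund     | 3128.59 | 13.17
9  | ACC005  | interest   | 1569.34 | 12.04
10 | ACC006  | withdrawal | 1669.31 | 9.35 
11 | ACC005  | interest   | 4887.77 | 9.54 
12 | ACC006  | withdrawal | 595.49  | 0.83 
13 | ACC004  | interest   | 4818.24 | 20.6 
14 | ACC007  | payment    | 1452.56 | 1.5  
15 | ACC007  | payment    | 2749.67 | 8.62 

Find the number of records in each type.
SELECT type, COUNT(*) as count
FROM transactions
GROUP BY type

Result:
  interest: 5
  payment: 3
  refund: 4
  withdrawal: 3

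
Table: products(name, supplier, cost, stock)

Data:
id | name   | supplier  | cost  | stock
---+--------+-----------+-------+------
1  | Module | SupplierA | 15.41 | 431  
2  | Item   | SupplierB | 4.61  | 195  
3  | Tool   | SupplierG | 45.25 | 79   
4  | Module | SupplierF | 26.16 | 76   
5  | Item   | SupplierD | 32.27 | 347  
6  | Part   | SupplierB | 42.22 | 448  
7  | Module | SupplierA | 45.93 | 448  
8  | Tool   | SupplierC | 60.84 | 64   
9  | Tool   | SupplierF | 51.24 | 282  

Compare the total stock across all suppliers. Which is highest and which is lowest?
SELECT supplier, SUM(stock)
FROM products
GROUP BY supplier
ORDER BY SUM(stock)

All groups:
  SupplierC: 64
  SupplierG: 79
  SupplierD: 347
  SupplierF: 358
  SupplierB: 643
  SupplierA: 879

Highest: SupplierA (879)
Lowest: SupplierC (64)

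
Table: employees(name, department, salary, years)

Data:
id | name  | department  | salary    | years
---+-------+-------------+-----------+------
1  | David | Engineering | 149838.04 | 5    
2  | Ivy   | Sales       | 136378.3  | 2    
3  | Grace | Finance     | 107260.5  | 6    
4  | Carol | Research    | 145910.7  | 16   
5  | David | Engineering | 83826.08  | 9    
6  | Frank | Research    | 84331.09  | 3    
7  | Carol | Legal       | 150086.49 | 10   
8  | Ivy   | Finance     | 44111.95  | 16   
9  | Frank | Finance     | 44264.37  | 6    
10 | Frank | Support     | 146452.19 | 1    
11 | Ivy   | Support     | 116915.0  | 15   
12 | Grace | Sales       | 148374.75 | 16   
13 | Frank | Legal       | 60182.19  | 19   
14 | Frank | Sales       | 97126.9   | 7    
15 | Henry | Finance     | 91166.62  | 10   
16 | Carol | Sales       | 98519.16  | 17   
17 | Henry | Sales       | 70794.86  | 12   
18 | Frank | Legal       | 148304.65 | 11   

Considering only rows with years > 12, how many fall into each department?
SELECT department, COUNT(*)
FROM employees
WHERE years > 12
GROUP BY department

Note: WHERE filters rows before grouping.

Result:
  Finance: 1
  Legal: 1
  Research: 1
  Sales: 2
  Support: 1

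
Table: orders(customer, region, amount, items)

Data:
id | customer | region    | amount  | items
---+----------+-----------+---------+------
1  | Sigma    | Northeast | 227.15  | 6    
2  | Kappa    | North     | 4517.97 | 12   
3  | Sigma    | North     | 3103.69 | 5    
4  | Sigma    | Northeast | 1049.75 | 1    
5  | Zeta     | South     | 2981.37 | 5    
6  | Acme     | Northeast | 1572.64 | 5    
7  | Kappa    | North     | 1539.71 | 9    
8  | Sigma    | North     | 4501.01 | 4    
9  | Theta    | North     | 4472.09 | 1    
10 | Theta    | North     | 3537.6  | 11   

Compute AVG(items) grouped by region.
SELECT region, AVG(items) as result
FROM orders
GROUP BY region

Result:
  North: 7.00
  Northeast: 4.00
  South: 5.00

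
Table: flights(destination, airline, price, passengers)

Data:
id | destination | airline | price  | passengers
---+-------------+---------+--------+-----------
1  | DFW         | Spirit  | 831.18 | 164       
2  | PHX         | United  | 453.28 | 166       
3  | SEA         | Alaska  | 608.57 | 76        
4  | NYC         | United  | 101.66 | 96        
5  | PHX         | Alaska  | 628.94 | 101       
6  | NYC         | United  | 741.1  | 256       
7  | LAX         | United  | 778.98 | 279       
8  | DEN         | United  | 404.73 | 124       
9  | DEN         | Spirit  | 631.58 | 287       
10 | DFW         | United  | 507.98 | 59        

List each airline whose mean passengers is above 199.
SELECT airline, AVG(passengers)
FROM flights
GROUP BY airline
HAVING AVG(passengers) > 199

Result:
  Spirit: avg=225.50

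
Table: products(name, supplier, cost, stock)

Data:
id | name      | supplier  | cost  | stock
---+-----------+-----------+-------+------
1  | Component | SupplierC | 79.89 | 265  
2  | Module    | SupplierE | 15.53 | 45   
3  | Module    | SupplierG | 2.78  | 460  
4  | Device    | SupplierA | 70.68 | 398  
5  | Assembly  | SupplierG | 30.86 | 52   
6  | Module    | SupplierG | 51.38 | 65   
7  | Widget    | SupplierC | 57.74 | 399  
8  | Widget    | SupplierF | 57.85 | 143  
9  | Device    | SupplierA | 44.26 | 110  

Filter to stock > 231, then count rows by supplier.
SELECT supplier, COUNT(*)
FROM products
WHERE stock > 231
GROUP BY supplier

Note: WHERE filters rows before grouping.

Result:
  SupplierA: 1
  SupplierC: 2
  SupplierG: 1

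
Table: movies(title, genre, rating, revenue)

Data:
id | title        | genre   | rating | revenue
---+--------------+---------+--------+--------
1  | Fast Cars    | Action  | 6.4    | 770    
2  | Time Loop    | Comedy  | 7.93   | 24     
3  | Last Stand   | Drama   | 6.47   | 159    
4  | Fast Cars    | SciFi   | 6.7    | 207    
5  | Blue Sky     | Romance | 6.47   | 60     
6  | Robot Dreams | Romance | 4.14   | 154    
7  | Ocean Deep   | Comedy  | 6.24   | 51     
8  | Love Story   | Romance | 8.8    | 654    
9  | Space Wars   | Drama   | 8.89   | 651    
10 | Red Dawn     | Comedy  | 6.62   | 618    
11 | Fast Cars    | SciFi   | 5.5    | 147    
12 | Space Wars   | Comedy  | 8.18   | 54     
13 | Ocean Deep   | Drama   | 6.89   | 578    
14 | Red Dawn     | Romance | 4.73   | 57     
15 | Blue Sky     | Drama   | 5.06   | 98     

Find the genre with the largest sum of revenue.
SELECT genre, SUM(revenue) as val
FROM movies
GROUP BY genre
ORDER BY val DESC
LIMIT 1

Result: Drama with sum(revenue) = 1486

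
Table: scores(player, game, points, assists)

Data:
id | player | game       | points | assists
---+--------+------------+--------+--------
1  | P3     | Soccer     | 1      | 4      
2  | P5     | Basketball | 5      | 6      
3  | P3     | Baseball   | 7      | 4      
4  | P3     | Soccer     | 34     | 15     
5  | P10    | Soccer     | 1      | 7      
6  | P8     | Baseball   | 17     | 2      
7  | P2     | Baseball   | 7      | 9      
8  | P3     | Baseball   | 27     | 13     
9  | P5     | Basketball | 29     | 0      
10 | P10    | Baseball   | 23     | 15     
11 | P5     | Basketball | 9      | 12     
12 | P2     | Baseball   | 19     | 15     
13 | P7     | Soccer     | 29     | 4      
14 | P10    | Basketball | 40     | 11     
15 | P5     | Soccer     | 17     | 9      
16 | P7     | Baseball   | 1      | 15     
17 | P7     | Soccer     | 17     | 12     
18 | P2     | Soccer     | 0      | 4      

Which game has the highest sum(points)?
SELECT game, SUM(points) as val
FROM scores
GROUP BY game
ORDER BY val DESC
LIMIT 1

Result: Baseball with sum(points) = 101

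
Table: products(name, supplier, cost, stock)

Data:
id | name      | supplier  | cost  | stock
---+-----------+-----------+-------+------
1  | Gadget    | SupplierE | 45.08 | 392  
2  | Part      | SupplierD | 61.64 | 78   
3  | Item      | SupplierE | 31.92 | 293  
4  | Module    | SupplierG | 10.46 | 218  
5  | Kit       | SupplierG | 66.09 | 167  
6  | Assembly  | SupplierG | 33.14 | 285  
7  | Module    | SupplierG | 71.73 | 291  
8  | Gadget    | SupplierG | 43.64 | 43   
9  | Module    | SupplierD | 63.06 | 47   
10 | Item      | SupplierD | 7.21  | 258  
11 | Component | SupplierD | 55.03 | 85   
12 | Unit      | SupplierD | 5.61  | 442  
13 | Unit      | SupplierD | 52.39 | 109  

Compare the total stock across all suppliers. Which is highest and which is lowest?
SELECT supplier, SUM(stock)
FROM products
GROUP BY supplier
ORDER BY SUM(stock)

All groups:
  SupplierE: 685
  SupplierG: 1004
  SupplierD: 1019

Highest: SupplierD (1019)
Lowest: SupplierE (685)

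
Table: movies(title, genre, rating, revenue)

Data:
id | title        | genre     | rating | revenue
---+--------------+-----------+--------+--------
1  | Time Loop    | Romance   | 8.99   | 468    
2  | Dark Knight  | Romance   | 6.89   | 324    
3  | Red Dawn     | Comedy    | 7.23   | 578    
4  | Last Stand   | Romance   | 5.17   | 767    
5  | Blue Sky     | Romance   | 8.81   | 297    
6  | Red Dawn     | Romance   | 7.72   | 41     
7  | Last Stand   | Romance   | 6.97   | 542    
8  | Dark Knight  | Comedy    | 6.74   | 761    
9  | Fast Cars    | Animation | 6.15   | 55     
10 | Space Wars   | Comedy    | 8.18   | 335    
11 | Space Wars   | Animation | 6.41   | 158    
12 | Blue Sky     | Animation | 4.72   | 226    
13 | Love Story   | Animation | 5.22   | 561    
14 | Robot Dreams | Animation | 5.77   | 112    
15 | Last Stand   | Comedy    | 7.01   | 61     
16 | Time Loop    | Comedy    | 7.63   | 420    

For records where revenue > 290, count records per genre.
SELECT genre, COUNT(*)
FROM movies
WHERE revenue > 290
GROUP BY genre

Note: WHERE filters rows before grouping.

Result:
  Animation: 1
  Comedy: 4
  Romance: 5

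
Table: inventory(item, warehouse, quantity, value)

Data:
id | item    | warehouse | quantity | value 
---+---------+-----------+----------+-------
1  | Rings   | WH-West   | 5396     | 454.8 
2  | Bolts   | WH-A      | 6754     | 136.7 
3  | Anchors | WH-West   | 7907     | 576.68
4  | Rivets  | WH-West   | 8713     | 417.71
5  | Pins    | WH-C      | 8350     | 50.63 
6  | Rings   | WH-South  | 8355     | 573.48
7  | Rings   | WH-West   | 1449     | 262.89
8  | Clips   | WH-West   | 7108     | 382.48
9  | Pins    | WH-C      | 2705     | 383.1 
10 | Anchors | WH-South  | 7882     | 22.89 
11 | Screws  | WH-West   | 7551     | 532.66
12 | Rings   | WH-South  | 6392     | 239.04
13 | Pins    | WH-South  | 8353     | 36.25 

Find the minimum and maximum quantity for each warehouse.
SELECT warehouse, MIN(quantity), MAX(quantity)
FROM inventory
GROUP BY warehouse

Result:
  WH-A: min=6754, max=6754
  WH-C: min=2705, max=8350
  WH-South: min=6392, max=8355
  WH-West: min=1449, max=8713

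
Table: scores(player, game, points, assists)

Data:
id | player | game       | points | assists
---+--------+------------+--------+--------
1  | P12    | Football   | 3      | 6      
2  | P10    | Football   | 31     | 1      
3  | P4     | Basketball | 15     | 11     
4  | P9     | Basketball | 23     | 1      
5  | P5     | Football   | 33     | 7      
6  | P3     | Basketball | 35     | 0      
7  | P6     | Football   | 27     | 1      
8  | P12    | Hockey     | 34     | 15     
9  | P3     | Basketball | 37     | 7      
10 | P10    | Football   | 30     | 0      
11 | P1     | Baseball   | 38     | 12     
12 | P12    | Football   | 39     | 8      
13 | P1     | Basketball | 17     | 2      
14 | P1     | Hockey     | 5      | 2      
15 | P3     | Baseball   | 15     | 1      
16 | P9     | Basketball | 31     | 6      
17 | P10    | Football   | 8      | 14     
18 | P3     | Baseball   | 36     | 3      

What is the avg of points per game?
SELECT game, AVG(points) as result
FROM scores
GROUP BY game

Result:
  Baseball: 29.67
  Basketball: 26.33
  Football: 24.43
  Hockey: 19.50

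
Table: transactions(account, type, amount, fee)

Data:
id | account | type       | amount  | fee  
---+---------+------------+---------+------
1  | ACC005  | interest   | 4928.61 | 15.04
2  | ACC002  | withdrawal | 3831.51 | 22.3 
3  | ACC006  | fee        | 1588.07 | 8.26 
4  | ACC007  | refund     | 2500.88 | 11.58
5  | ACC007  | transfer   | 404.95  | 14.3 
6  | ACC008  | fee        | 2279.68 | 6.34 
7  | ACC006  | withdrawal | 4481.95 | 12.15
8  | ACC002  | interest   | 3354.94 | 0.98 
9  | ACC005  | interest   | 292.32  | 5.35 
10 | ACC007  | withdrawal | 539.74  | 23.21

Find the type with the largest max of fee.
SELECT type, MAX(fee) as val
FROM transactions
GROUP BY type
ORDER BY val DESC
LIMIT 1

Result: withdrawal with max(fee) = 23.21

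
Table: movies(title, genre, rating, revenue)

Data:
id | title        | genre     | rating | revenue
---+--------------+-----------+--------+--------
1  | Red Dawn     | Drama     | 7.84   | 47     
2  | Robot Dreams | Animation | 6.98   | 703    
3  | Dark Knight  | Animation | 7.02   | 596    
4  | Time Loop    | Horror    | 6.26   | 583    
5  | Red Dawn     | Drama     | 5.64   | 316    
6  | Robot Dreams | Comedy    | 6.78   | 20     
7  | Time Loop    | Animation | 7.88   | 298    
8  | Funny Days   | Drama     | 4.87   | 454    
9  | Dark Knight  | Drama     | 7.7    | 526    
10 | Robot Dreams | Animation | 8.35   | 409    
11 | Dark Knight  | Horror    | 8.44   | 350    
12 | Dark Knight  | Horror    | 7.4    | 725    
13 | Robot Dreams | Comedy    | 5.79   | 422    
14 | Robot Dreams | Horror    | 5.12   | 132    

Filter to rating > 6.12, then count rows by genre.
SELECT genre, COUNT(*)
FROM movies
WHERE rating > 6.12
GROUP BY genre

Note: WHERE filters rows before grouping.

Result:
  Animation: 4
  Comedy: 1
  Drama: 2
  Horror: 3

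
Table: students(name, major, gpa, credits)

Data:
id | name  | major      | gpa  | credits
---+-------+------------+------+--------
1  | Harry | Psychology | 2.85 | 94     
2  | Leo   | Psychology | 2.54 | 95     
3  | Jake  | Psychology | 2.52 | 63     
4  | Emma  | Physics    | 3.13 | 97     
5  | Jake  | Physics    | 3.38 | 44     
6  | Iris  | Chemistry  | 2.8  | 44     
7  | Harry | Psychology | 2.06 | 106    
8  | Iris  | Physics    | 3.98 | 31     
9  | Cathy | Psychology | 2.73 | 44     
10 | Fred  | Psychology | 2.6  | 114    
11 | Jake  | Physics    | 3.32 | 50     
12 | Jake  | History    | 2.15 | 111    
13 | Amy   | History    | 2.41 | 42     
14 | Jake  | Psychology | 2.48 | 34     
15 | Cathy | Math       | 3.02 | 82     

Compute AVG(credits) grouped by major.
SELECT major, AVG(credits) as result
FROM students
GROUP BY major

Result:
  Chemistry: 44.00
  History: 76.50
  Math: 82.00
  Physics: 55.50
  Psychology: 78.57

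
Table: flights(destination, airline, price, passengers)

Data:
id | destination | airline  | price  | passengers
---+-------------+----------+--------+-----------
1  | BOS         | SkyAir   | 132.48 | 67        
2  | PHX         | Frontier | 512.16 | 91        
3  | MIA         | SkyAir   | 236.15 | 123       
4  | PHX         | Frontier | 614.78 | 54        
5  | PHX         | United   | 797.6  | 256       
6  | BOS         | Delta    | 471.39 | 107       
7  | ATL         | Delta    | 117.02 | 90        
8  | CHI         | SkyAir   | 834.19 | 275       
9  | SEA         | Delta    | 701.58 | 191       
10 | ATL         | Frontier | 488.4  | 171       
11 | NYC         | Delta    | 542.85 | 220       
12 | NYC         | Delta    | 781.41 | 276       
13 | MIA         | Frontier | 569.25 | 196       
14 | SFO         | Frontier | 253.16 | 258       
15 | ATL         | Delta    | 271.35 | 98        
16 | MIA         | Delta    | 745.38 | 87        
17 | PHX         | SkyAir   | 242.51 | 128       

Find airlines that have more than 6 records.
SELECT airline, COUNT(*) as cnt
FROM flights
GROUP BY airline
HAVING COUNT(*) > 6

Result:
  Delta: 7

Note: HAVING filters groups after aggregation, WHERE filters rows before.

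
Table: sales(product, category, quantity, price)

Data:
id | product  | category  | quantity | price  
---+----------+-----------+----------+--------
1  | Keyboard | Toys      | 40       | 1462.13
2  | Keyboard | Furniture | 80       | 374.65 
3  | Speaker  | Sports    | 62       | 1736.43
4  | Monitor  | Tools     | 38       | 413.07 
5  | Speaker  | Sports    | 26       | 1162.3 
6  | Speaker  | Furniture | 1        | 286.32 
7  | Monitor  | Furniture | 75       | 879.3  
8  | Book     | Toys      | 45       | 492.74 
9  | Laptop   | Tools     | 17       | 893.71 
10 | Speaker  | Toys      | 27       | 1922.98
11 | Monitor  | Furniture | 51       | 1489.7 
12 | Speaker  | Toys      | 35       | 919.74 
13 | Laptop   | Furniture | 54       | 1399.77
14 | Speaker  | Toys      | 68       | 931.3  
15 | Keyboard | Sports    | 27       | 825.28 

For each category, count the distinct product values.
SELECT category, COUNT(DISTINCT product)
FROM sales
GROUP BY category

Result:
  Furniture: 4 distinct
  Sports: 2 distinct
  Tools: 2 distinct
  Toys: 3 distinct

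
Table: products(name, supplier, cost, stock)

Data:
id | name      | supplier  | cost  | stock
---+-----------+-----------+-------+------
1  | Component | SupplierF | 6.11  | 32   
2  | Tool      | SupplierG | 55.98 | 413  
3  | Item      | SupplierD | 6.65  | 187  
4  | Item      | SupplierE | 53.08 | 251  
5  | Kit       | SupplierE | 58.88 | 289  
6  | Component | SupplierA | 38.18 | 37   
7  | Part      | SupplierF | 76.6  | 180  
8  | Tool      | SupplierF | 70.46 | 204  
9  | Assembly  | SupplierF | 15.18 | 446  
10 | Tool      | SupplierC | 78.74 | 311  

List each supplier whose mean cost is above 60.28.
SELECT supplier, AVG(cost)
FROM products
GROUP BY supplier
HAVING AVG(cost) > 60.28

Result:
  SupplierC: avg=78.74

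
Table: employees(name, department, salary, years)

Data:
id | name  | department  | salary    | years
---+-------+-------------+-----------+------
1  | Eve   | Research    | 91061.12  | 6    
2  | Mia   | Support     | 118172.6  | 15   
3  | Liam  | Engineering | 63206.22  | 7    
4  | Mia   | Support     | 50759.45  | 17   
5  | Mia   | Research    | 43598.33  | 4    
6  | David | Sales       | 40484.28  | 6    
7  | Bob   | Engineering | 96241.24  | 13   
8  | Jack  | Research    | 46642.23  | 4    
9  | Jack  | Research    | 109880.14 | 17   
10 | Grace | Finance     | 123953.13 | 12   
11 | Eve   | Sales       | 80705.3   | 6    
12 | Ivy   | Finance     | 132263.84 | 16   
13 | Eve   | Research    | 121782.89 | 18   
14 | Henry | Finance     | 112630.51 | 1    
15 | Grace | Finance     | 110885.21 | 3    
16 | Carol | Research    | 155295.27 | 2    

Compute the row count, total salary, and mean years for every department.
SELECT department,
       COUNT(*) as cnt,
       SUM(salary) as total_salary,
       AVG(years) as avg_years
FROM employees
GROUP BY department

Result:
  Engineering: 2 records, 159447.46 total salary, 10.00 avg years
  Finance: 4 records, 479732.69 total salary, 8.00 avg years
  Research: 6 records, 568259.98 total salary, 8.50 avg years
  Sales: 2 records, 121189.58 total salary, 6.00 avg years
  Support: 2 records, 168932.05 total salary, 16.00 avg years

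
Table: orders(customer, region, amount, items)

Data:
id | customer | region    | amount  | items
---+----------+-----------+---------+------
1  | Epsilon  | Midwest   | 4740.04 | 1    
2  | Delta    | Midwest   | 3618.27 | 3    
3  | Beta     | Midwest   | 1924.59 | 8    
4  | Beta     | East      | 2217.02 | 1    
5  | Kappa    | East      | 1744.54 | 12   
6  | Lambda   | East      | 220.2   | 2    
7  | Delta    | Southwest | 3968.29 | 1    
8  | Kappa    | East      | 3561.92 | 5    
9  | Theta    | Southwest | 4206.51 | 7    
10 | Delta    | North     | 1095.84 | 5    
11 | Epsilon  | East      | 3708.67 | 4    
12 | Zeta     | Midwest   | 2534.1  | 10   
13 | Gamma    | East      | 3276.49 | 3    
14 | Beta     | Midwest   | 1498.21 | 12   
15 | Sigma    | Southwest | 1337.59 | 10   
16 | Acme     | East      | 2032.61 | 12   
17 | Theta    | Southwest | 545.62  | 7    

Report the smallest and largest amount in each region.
SELECT region, MIN(amount), MAX(amount)
FROM orders
GROUP BY region

Result:
  East: min=220.20, max=3708.67
  Midwest: min=1498.21, max=4740.04
  North: min=1095.84, max=1095.84
  Southwest: min=545.62, max=4206.51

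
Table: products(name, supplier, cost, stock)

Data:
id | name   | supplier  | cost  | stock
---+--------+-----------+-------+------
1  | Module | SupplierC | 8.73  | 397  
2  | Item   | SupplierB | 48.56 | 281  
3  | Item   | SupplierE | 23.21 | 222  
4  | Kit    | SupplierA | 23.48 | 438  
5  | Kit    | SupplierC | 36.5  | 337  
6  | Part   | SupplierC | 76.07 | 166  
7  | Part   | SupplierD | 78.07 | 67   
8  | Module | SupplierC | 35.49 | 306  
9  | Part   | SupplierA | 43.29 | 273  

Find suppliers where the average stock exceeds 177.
SELECT supplier, AVG(stock)
FROM products
GROUP BY supplier
HAVING AVG(stock) > 177

Result:
  SupplierA: avg=355.50
  SupplierB: avg=281.00
  SupplierC: avg=301.50
  SupplierE: avg=222.00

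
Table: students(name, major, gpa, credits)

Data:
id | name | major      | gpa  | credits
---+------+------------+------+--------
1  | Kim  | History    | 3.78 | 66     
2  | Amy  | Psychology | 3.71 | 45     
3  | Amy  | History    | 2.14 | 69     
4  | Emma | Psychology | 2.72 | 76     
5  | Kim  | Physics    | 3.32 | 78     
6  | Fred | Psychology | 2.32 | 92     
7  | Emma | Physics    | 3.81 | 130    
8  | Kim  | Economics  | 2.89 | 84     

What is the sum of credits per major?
SELECT major, SUM(credits) as result
FROM students
GROUP BY major

Result:
  Economics: 84
  History: 135
  Physics: 208
  Psychology: 213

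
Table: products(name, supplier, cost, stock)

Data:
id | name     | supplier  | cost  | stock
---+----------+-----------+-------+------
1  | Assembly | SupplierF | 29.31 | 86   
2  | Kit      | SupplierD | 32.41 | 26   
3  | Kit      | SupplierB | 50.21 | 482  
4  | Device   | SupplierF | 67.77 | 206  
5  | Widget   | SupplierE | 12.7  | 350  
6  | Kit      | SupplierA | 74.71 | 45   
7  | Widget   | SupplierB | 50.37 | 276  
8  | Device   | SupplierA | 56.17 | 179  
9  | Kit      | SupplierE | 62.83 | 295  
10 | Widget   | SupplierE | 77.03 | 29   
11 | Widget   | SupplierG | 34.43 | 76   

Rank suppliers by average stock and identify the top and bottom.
SELECT supplier, AVG(stock)
FROM products
GROUP BY supplier
ORDER BY AVG(stock)

All groups:
  SupplierD: 26.00
  SupplierG: 76.00
  SupplierA: 112.00
  SupplierF: 146.00
  SupplierE: 224.67
  SupplierB: 379.00

Highest: SupplierB (379.00)
Lowest: SupplierD (26.00)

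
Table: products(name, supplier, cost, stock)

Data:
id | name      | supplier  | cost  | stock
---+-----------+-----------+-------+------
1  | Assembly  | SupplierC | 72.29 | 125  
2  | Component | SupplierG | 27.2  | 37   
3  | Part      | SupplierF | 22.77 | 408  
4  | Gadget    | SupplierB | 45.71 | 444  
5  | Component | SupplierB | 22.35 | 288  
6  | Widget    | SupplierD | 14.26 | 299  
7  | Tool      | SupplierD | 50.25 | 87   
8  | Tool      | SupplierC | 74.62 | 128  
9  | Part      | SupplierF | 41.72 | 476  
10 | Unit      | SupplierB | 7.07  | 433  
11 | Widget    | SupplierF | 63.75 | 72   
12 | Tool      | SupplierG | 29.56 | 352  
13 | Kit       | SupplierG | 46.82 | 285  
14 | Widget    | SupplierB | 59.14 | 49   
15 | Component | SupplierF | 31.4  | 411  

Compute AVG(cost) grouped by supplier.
SELECT supplier, AVG(cost) as result
FROM products
GROUP BY supplier

Result:
  SupplierB: 33.57
  SupplierC: 73.46
  SupplierD: 32.26
  SupplierF: 39.91
  SupplierG: 34.53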